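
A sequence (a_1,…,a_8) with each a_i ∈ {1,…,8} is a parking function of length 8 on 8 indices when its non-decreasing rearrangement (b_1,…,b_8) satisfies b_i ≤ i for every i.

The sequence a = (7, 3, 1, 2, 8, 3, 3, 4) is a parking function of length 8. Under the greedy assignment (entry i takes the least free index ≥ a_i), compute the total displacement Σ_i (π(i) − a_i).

5

Σπ(i) = 1+…+8 = 36; Σa = 7+3+1+2+8+3+3+4 = 31; disp = 36−31 = 5.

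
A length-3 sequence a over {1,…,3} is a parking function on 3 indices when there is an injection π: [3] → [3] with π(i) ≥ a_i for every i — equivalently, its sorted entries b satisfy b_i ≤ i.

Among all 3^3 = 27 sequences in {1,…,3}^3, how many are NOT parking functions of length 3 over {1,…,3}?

11

|PF(3,3)| = (4−3)·4^(3−1) = 1·16 = 16
Check (3,3,3) → sorted (3,3,3): b_1=3>1, not a PF.
3^3 − 16 = 27 − 16 = 11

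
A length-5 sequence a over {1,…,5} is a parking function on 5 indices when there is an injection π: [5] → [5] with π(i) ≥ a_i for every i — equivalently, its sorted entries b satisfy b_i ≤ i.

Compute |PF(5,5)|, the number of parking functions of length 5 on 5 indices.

|PF(5,5)| = (6−5)·6^(5−1) = 1·1296 = 1296
E.g. (1,1,2,1,3) → sorted (1,1,1,2,3): b_i ≤ i ∀i, a PF.

1296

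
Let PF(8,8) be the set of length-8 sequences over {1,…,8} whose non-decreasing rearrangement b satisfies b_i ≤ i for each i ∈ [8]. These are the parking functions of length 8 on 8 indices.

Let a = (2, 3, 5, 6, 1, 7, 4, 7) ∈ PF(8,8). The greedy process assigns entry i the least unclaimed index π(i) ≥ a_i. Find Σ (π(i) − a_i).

Σπ(i) = 1+…+8 = 36; Σa = 2+3+5+6+1+7+4+7 = 35; disp = 36−35 = 1.

1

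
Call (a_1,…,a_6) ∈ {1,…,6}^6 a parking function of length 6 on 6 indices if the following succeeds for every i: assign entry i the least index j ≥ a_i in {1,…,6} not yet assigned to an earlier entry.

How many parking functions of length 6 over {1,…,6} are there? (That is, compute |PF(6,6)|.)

16807

|PF| = (6+1−6)·(6+1)^{6−1} = 1·16807 = 16807 (Pollak)
Check (4,1,6,2,1,4) → sorted (1,1,2,4,4,6): b_i ≤ i ∀i, a PF.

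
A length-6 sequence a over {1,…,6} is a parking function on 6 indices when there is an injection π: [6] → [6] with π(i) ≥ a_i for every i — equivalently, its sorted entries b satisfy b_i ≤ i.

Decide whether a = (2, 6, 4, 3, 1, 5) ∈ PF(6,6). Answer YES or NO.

YES

Rearranged: b = (1, 2, 3, 4, 5, 6).
  b_1=1 ≤ 1
  b_2=2 ≤ 2
  b_3=3 ≤ 3
  b_4=4 ≤ 4
  b_5=5 ≤ 5
  b_6=6 ≤ 6
All bounds hold ⇒ YES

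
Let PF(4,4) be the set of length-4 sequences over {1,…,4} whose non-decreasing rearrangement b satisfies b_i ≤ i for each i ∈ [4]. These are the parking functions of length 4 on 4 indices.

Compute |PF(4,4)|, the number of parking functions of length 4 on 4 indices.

Count = (4+1−4)·(4+1)^{4−1} = 1·125 = 125 (Pollak)
One tuple (1,2,4,2) → sorted (1,2,2,4): b_i ≤ i ∀i, a PF.

125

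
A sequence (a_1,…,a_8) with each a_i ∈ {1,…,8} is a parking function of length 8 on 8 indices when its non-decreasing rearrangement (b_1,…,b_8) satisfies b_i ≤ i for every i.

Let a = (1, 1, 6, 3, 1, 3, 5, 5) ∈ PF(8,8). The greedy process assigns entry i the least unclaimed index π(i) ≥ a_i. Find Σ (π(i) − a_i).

11

Σπ = 36 ({1..8} each once); Σa = 1+1+6+3+1+3+5+5 = 25; disp = 36−25 = 11.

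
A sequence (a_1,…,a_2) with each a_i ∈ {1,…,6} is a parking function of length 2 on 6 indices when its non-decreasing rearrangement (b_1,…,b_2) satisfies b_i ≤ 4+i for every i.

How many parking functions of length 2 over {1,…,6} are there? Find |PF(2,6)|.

35

|PF| = (6−2+1)·(6+1)^(2−1) = 5 · 7 = 35 (Pollak)
Check (5,6) → sorted (5,6): b_i ≤ 4+i ∀i, a PF.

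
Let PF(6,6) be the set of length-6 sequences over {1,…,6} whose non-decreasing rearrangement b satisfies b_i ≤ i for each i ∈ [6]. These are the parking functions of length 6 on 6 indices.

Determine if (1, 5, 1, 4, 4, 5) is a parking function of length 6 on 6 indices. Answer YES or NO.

NO

Order a: b = (1, 1, 4, 4, 5, 5).
  b_1=1 ≤ 1
  b_2=1 ≤ 2
  b_3=4 > 3
  fails at i=3 ⇒ NO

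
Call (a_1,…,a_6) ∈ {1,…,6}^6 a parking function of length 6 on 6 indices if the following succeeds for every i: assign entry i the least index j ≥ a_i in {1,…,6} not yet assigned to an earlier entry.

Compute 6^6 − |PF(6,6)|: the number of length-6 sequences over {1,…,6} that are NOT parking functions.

|PF| = (6−6+1)·(6+1)^(6−1) = 1×16807 = 16807 (Pollak)
Check (4,5,3,3,3,5) → sorted (3,3,3,4,5,5): b_1=3>1, not a PF.
So 46656 − 16807 = 29849 fail.

29849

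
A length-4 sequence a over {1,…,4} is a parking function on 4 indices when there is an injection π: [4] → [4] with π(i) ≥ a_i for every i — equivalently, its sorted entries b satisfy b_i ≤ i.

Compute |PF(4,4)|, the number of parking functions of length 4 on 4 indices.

#PF = 1·5^3 = 1·125 = 125 [KW]
E.g. (3,1,4,2) → sorted (1,2,3,4): b_i ≤ i ∀i, a PF.

125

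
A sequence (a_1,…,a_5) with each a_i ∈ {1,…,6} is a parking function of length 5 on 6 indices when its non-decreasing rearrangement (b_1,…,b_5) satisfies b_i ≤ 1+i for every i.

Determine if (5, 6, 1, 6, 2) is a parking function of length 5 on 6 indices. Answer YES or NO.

Order a: b = (1, 2, 5, 6, 6).
  b_1=1 ≤ 2
  b_2=2 ≤ 3
  b_3=5 > 4
  fails at i=3 ⇒ NO

NO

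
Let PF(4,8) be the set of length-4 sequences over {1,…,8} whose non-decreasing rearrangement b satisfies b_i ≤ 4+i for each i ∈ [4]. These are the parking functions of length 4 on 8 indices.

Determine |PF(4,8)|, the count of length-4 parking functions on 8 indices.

3645

Count = (8−4+1)·(8+1)^(4−1) = 5 · 729 = 3645 (Konheim–Weiss)
Check (4,8,2,3) → sorted (2,3,4,8): b_i ≤ 4+i ∀i, a PF.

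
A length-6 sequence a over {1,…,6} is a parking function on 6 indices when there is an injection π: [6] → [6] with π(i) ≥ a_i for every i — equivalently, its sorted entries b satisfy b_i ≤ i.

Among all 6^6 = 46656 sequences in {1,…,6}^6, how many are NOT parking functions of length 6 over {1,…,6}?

|PF| = (7−6)·7^(6−1) = 1 · 16807 = 16807 [KW]
One tuple (4,3,3,6,6,6) → sorted (3,3,4,6,6,6): b_1=3>1, not a PF.
Total 46656; non-PF = 46656−16807 = 29849

29849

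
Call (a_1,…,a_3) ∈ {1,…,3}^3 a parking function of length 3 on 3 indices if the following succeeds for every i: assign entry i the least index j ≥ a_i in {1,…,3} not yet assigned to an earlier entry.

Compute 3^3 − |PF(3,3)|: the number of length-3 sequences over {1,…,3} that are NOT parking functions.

11

Count = (3+1−3)·(3+1)^{3−1} = 1 · 16 = 16 (Pollak)
Example (3,3,2) → sorted (2,3,3): b_1=2>1, not a PF.
So 27 − 16 = 11 fail.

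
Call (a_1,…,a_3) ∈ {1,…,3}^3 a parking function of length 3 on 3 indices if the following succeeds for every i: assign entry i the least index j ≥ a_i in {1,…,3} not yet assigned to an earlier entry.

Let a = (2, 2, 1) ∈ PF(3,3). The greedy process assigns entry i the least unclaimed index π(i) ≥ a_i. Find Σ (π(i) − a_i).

Σπ(i) = 1+…+3 = 6; Σa = 2+2+1 = 5; disp = 6−5 = 1.

1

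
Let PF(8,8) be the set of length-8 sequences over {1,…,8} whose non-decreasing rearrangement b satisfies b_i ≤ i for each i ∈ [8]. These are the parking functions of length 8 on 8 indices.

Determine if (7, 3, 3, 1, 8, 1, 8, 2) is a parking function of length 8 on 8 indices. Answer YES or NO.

Order a: b = (1, 1, 2, 3, 3, 7, 8, 8).
  b_1=1 ≤ 1
  b_2=1 ≤ 2
  b_3=2 ≤ 3
  b_4=3 ≤ 4
  b_5=3 ≤ 5
  b_6=7 > 6
  fails at i=6 ⇒ NO

NO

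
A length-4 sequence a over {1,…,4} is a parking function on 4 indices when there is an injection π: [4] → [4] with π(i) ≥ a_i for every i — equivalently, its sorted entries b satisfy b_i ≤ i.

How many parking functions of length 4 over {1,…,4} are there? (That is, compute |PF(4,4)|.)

125

|PF(4,4)| = (4+1−4)·(4+1)^{4−1} = 1 · 125 = 125
Check (4,1,1,1) → sorted (1,1,1,4): b_i ≤ i ∀i, a PF.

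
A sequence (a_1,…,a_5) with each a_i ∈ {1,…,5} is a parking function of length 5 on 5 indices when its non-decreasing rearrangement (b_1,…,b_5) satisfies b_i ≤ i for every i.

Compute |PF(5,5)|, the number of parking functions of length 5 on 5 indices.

#PF = (5−5+1)·(5+1)^(5−1) = 1 · 1296 = 1296 (Pollak)
One tuple (3,4,4,2,1) → sorted (1,2,3,4,4): b_i ≤ i ∀i, a PF.

1296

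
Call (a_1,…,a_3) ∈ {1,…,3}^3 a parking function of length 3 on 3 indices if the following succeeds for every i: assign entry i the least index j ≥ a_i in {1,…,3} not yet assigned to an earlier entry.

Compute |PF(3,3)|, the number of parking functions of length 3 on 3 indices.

16

#PF = (3+1−3)·(3+1)^{3−1} = 1·16 = 16 (Konheim–Weiss)
Example (1,3,1) → sorted (1,1,3): b_i ≤ i ∀i, a PF.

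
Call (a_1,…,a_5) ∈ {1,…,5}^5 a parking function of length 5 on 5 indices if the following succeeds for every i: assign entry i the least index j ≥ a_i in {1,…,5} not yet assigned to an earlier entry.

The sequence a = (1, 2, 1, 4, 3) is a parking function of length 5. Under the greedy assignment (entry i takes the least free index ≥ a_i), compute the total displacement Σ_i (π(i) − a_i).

Σπ = 15 ({1..5} each once); Σa = 1+2+1+4+3 = 11; disp = 15−11 = 4.

4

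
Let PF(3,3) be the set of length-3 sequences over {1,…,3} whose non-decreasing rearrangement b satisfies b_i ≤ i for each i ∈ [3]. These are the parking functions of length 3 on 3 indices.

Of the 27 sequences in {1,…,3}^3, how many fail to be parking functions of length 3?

11

#PF = (4−3)·4^(3−1) = 1×16 = 16 (Konheim–Weiss)
Example (3,3,2) → sorted (2,3,3): b_1=2>1, not a PF.
Total 27; non-PF = 27−16 = 11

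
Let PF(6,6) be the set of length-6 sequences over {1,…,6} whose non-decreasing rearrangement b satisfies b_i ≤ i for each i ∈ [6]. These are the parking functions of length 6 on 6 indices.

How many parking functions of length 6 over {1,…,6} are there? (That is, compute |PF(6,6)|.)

16807

|PF(6,6)| = (6+1−6)·(6+1)^{6−1} = 1·16807 = 16807 (Konheim–Weiss)
One tuple (3,2,4,3,2,1) → sorted (1,2,2,3,3,4): b_i ≤ i ∀i, a PF.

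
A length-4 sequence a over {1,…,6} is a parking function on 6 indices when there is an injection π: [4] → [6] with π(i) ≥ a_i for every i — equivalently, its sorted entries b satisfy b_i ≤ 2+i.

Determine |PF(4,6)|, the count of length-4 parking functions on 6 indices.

1029

|PF| = (6−4+1)·(6+1)^(4−1) = 3×343 = 1029 (Konheim–Weiss)
One tuple (4,4,3,3) → sorted (3,3,4,4): b_i ≤ 2+i ∀i, a PF.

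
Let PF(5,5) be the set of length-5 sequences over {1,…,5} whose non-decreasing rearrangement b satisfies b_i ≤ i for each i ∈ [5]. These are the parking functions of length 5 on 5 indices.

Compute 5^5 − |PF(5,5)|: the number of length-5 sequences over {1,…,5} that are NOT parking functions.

1829

|PF(5,5)| = 1·6^4 = 1·1296 = 1296 (Konheim–Weiss)
Example (5,5,5,2,5) → sorted (2,5,5,5,5): b_1=2>1, not a PF.
5^5 − 1296 = 3125 − 1296 = 1829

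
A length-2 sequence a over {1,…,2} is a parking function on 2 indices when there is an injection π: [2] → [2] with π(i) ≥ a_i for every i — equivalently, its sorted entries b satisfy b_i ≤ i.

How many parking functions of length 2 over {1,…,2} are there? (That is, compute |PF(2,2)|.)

3

#PF = (3−2)·3^(2−1) = 1·3 = 3
One tuple (1,2) → sorted (1,2): b_i ≤ i ∀i, a PF.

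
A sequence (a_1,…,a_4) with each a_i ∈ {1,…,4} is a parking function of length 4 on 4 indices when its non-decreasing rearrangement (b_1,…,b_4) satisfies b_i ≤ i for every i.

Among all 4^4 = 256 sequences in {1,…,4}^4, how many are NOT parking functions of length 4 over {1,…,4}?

|PF| = (4+1−4)·(4+1)^{4−1} = 1·125 = 125 [KW]
Example (4,3,4,2) → sorted (2,3,4,4): b_1=2>1, not a PF.
4^4 − 125 = 256 − 125 = 131

131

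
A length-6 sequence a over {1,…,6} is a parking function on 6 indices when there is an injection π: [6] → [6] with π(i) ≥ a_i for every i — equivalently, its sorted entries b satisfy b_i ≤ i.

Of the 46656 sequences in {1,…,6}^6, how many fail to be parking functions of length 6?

Count = (7−6)·7^(6−1) = 1×16807 = 16807 (Konheim–Weiss)
E.g. (4,5,6,6,6,6) → sorted (4,5,6,6,6,6): b_1=4>1, not a PF.
6^6 − 16807 = 46656 − 16807 = 29849

29849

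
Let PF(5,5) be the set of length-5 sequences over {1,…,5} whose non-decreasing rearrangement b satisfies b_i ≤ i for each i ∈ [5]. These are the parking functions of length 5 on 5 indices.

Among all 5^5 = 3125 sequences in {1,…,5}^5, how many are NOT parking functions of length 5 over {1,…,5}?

|PF(5,5)| = (5−5+1)·(5+1)^(5−1) = 1×1296 = 1296 (Konheim–Weiss)
One tuple (4,4,3,4,5) → sorted (3,4,4,4,5): b_1=3>1, not a PF.
5^5 − 1296 = 3125 − 1296 = 1829

1829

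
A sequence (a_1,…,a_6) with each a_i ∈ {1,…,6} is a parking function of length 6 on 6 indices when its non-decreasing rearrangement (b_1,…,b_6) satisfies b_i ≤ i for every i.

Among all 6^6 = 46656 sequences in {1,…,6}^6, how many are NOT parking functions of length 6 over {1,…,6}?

#PF = (6−6+1)·(6+1)^(6−1) = 1·16807 = 16807
Check (6,1,5,2,6,1) → sorted (1,1,2,5,6,6): b_4=5>4, not a PF.
6^6 − 16807 = 46656 − 16807 = 29849

29849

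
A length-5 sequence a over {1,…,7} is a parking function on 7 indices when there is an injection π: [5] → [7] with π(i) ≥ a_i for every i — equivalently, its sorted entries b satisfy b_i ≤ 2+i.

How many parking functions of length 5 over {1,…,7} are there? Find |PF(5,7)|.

|PF| = (8−5)·8^(5−1) = 3×4096 = 12288 [KW]
One tuple (1,3,4,4,6) → sorted (1,3,4,4,6): b_i ≤ 2+i ∀i, a PF.

12288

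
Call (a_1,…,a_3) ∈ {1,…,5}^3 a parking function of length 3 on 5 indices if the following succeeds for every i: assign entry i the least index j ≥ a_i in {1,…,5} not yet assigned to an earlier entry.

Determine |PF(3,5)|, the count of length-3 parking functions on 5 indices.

|PF(3,5)| = 3·6^2 = 3×36 = 108 [KW]
Check (4,1,2) → sorted (1,2,4): b_i ≤ 2+i ∀i, a PF.

108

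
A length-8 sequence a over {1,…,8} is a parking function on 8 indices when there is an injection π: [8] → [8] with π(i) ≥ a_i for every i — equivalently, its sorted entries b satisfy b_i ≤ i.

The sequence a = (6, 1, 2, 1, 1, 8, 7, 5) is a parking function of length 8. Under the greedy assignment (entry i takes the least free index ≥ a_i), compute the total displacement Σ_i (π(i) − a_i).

5

Σπ = 36 ({1..8} each once); Σa = 6+1+2+1+1+8+7+5 = 31; disp = 36−31 = 5.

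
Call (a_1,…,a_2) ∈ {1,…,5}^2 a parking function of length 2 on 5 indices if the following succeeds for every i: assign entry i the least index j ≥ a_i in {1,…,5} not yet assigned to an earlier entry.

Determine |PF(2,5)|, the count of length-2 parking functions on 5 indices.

24

|PF(2,5)| = (6−2)·6^(2−1) = 4 · 6 = 24
E.g. (1,2) → sorted (1,2): b_i ≤ 3+i ∀i, a PF.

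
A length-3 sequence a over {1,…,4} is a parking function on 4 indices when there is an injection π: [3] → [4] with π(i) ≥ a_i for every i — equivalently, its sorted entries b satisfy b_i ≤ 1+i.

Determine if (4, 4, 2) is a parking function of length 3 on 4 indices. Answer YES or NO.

NO

Sorted: b = (2, 4, 4).
  b_1=2 ≤ 2
  b_2=4 > 3
  fails at i=2 ⇒ NO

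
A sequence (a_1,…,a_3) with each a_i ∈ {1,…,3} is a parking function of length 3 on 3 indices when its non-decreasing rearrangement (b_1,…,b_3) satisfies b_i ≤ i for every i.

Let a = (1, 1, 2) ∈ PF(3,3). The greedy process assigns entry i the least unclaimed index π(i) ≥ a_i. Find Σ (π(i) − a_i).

Σπ = 3·4/2 = 6 (π permutes [3]); Σa = 1+1+2 = 4; disp = 6−4 = 2.

2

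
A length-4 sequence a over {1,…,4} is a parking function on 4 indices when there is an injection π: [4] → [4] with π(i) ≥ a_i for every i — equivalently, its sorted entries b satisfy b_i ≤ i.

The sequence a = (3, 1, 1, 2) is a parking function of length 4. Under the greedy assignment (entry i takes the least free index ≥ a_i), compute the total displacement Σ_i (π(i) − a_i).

Σπ = 4·5/2 = 10 (π permutes [4]); Σa = 3+1+1+2 = 7; disp = 10−7 = 3.

3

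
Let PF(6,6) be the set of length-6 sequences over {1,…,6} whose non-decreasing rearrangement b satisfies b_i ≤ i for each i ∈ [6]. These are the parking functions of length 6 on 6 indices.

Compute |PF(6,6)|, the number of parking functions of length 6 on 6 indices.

16807

Count = 1·7^5 = 1×16807 = 16807 (Konheim–Weiss)
One tuple (2,3,6,1,1,2) → sorted (1,1,2,2,3,6): b_i ≤ i ∀i, a PF.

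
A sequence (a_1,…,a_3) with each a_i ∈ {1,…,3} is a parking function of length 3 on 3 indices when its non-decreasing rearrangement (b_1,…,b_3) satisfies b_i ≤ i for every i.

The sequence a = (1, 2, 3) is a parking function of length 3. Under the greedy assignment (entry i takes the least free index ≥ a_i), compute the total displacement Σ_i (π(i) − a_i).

0

Σπ(i) = 1+…+3 = 6; Σa = 1+2+3 = 6; disp = 6−6 = 0.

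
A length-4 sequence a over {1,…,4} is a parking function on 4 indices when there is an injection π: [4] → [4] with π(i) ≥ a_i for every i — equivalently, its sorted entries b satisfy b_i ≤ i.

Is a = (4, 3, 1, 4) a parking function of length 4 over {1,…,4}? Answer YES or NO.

NO

Order a: b = (1, 3, 4, 4).
  b_1=1 ≤ 1
  b_2=3 > 2
  fails at i=2 ⇒ NO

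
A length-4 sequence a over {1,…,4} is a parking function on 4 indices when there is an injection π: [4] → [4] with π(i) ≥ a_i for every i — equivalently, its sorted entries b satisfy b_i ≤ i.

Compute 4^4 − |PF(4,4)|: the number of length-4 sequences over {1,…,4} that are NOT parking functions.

131

#PF = (4−4+1)·(4+1)^(4−1) = 1×125 = 125 (Konheim–Weiss)
Example (4,4,2,3) → sorted (2,3,4,4): b_1=2>1, not a PF.
So 256 − 125 = 131 fail.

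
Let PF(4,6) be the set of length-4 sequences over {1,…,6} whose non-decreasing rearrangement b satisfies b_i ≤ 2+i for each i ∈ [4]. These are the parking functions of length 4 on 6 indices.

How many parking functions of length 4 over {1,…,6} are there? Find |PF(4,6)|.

1029

|PF| = 3·7^3 = 3·343 = 1029
Example (1,3,5,4) → sorted (1,3,4,5): b_i ≤ 2+i ∀i, a PF.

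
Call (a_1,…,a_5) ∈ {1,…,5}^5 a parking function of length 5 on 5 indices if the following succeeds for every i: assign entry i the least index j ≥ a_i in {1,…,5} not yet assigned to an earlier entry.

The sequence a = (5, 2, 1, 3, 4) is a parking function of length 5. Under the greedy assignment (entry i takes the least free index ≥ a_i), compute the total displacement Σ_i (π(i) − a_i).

Σπ(i) = 1+…+5 = 15; Σa = 5+2+1+3+4 = 15; disp = 15−15 = 0.

0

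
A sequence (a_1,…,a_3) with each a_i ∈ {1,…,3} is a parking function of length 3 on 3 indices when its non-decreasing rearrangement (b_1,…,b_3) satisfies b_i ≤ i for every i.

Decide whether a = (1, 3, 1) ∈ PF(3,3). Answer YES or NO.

Order a: b = (1, 1, 3).
  b_1=1 ≤ 1
  b_2=1 ≤ 2
  b_3=3 ≤ 3
All bounds hold ⇒ YES

YES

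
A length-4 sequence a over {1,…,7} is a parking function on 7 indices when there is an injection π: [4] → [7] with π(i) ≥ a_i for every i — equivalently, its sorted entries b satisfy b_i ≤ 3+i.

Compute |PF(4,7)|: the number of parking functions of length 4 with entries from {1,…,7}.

|PF(4,7)| = 4·8^3 = 4·512 = 2048 [KW]
Example (4,4,1,3) → sorted (1,3,4,4): b_i ≤ 3+i ∀i, a PF.

2048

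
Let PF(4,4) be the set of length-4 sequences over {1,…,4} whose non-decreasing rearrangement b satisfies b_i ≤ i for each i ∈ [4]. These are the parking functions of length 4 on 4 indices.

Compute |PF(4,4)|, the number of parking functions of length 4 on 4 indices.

|PF(4,4)| = (4−4+1)·(4+1)^(4−1) = 1×125 = 125
One tuple (2,1,2,4) → sorted (1,2,2,4): b_i ≤ i ∀i, a PF.

125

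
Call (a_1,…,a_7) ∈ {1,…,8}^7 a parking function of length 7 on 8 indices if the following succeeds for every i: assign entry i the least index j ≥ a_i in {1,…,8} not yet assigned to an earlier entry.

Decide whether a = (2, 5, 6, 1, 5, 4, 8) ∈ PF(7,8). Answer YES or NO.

Order a: b = (1, 2, 4, 5, 5, 6, 8).
  b_1=1 ≤ 2
  b_2=2 ≤ 3
  b_3=4 ≤ 4
  b_4=5 ≤ 5
  b_5=5 ≤ 6
  b_6=6 ≤ 7
  b_7=8 ≤ 8
All bounds hold ⇒ YES

YES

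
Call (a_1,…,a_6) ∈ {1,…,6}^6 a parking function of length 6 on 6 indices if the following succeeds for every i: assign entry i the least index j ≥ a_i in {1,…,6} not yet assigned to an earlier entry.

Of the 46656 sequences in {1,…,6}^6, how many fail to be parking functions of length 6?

|PF| = (6−6+1)·(6+1)^(6−1) = 1·16807 = 16807
E.g. (3,6,6,3,2,2) → sorted (2,2,3,3,6,6): b_1=2>1, not a PF.
6^6 − 16807 = 46656 − 16807 = 29849

29849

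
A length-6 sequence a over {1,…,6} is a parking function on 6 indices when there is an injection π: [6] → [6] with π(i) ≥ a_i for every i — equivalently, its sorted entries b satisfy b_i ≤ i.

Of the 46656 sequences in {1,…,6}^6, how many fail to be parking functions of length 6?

#PF = (7−6)·7^(6−1) = 1 · 16807 = 16807 (Konheim–Weiss)
E.g. (6,6,2,4,6,4) → sorted (2,4,4,6,6,6): b_1=2>1, not a PF.
6^6 − 16807 = 46656 − 16807 = 29849

29849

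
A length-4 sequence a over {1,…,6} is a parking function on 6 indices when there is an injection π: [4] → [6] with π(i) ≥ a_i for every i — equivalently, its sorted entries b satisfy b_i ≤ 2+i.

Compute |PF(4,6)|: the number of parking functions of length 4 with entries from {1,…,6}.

1029

|PF| = 3·7^3 = 3·343 = 1029 (Pollak)
One tuple (2,3,2,5) → sorted (2,2,3,5): b_i ≤ 2+i ∀i, a PF.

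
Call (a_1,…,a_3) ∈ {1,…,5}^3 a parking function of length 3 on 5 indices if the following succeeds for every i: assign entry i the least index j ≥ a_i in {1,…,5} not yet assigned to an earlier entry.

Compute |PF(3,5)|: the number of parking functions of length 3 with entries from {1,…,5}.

|PF(3,5)| = (6−3)·6^(3−1) = 3×36 = 108
Example (4,3,5) → sorted (3,4,5): b_i ≤ 2+i ∀i, a PF.

108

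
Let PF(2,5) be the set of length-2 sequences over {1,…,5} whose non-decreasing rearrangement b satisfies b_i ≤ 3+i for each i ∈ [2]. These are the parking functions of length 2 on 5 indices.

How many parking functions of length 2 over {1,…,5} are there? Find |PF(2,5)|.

24

Count = (6−2)·6^(2−1) = 4×6 = 24
E.g. (3,5) → sorted (3,5): b_i ≤ 3+i ∀i, a PF.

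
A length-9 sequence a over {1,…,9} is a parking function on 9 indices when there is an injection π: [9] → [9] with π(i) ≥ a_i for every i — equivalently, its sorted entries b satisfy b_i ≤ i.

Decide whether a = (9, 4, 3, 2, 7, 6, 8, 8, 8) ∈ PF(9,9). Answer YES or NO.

Sorted: b = (2, 3, 4, 6, 7, 8, 8, 8, 9).
  b_1=2 > 1
  fails at i=1 ⇒ NO

NO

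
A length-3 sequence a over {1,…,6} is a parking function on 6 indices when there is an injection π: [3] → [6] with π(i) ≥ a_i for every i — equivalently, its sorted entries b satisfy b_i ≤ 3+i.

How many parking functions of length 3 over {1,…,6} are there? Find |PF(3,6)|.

196

#PF = (6+1−3)·(6+1)^{3−1} = 4 · 49 = 196 (Pollak)
One tuple (5,6,1) → sorted (1,5,6): b_i ≤ 3+i ∀i, a PF.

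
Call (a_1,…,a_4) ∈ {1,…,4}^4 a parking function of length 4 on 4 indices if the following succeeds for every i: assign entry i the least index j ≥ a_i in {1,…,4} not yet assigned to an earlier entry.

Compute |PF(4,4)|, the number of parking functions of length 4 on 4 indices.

#PF = (4+1−4)·(4+1)^{4−1} = 1×125 = 125 [KW]
One tuple (1,1,3,3) → sorted (1,1,3,3): b_i ≤ i ∀i, a PF.

125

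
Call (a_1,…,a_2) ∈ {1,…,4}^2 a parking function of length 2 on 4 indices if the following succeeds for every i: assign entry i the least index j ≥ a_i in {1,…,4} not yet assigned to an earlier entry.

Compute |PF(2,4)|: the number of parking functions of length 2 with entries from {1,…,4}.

15

Count = (5−2)·5^(2−1) = 3×5 = 15
E.g. (2,1) → sorted (1,2): b_i ≤ 2+i ∀i, a PF.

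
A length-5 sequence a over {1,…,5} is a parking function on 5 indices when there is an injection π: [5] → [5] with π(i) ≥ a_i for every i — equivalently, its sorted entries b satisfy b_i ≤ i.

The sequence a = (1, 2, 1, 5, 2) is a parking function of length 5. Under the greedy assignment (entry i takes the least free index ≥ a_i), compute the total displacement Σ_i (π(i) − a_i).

Σπ = 5·6/2 = 15 (π permutes [5]); Σa = 1+2+1+5+2 = 11; disp = 15−11 = 4.

4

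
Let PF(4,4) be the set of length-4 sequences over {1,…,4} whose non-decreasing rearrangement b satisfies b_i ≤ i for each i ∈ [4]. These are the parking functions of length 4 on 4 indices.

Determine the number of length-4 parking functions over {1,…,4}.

125

#PF = (5−4)·5^(4−1) = 1 · 125 = 125
Check (2,1,2,4) → sorted (1,2,2,4): b_i ≤ i ∀i, a PF.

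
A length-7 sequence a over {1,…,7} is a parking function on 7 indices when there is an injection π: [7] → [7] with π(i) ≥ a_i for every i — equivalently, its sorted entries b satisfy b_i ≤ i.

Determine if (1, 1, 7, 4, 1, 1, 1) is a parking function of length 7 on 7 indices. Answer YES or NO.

YES

Sorted: b = (1, 1, 1, 1, 1, 4, 7).
  b_1=1 ≤ 1
  b_2=1 ≤ 2
  b_3=1 ≤ 3
  b_4=1 ≤ 4
  b_5=1 ≤ 5
  b_6=4 ≤ 6
  b_7=7 ≤ 7
All bounds hold ⇒ YES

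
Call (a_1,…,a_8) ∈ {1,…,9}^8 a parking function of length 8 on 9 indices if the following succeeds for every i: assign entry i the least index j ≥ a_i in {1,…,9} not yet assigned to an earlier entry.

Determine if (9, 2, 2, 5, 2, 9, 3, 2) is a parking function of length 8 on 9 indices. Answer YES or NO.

NO

Sorted: b = (2, 2, 2, 2, 3, 5, 9, 9).
  b_1=2 ≤ 2
  b_2=2 ≤ 3
  b_3=2 ≤ 4
  b_4=2 ≤ 5
  b_5=3 ≤ 6
  b_6=5 ≤ 7
  b_7=9 > 8
  fails at i=7 ⇒ NO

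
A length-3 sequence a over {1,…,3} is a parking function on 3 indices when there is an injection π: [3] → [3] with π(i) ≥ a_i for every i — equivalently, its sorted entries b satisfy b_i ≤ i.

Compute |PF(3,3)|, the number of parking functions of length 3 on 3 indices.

16

Count = (4−3)·4^(3−1) = 1·16 = 16 [KW]
E.g. (2,1,2) → sorted (1,2,2): b_i ≤ i ∀i, a PF.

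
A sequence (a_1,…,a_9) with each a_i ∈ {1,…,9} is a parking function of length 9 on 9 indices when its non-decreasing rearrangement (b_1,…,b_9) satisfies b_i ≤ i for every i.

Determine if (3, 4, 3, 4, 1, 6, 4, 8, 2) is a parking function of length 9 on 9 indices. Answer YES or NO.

YES

Rearranged: b = (1, 2, 3, 3, 4, 4, 4, 6, 8).
  b_1=1 ≤ 1
  b_2=2 ≤ 2
  b_3=3 ≤ 3
  b_4=3 ≤ 4
  b_5=4 ≤ 5
  b_6=4 ≤ 6
  b_7=4 ≤ 7
  b_8=6 ≤ 8
  b_9=8 ≤ 9
All bounds hold ⇒ YES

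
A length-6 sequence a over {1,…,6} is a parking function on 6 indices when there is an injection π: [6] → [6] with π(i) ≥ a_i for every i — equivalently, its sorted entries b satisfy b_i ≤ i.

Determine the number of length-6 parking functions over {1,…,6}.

16807

|PF(6,6)| = 1·7^5 = 1·16807 = 16807
Check (1,3,1,6,2,4) → sorted (1,1,2,3,4,6): b_i ≤ i ∀i, a PF.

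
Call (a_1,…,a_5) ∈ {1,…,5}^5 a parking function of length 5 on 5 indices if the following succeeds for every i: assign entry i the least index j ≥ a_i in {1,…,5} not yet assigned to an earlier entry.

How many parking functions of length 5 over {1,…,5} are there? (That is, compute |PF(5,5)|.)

1296

#PF = (6−5)·6^(5−1) = 1·1296 = 1296
E.g. (2,1,5,1,2) → sorted (1,1,2,2,5): b_i ≤ i ∀i, a PF.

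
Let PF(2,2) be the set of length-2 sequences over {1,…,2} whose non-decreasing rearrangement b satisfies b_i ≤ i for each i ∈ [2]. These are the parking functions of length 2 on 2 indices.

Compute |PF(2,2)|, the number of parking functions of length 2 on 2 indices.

|PF(2,2)| = (2−2+1)·(2+1)^(2−1) = 1×3 = 3
Example (1,2) → sorted (1,2): b_i ≤ i ∀i, a PF.

3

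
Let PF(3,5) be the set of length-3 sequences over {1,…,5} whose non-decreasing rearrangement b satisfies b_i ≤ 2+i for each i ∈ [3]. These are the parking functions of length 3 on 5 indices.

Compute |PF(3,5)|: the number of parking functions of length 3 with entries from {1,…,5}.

108

#PF = (6−3)·6^(3−1) = 3·36 = 108 (Pollak)
E.g. (2,4,5) → sorted (2,4,5): b_i ≤ 2+i ∀i, a PF.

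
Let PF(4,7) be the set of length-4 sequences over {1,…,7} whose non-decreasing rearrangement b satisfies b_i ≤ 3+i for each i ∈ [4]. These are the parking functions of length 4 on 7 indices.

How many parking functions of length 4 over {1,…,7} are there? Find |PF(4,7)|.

2048

|PF| = (8−4)·8^(4−1) = 4·512 = 2048 (Pollak)
Example (7,5,1,3) → sorted (1,3,5,7): b_i ≤ 3+i ∀i, a PF.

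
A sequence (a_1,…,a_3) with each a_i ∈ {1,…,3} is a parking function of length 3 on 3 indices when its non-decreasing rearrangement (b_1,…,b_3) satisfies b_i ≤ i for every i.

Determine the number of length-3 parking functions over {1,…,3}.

|PF(3,3)| = 1·4^2 = 1·16 = 16 (Pollak)
Example (2,3,1) → sorted (1,2,3): b_i ≤ i ∀i, a PF.

16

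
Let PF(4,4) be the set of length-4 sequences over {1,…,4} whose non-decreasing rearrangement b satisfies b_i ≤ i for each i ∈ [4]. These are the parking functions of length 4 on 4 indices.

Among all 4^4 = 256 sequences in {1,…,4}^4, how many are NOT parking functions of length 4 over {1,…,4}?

Count = (4+1−4)·(4+1)^{4−1} = 1·125 = 125 (Pollak)
Example (2,1,4,4) → sorted (1,2,4,4): b_3=4>3, not a PF.
Total 256; non-PF = 256−125 = 131

131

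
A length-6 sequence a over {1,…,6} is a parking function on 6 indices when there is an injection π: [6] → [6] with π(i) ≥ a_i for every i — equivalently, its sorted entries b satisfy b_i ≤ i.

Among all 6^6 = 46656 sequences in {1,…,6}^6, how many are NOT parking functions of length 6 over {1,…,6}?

Count = (6+1−6)·(6+1)^{6−1} = 1 · 16807 = 16807 (Pollak)
Example (3,3,2,4,3,4) → sorted (2,3,3,3,4,4): b_1=2>1, not a PF.
So 46656 − 16807 = 29849 fail.

29849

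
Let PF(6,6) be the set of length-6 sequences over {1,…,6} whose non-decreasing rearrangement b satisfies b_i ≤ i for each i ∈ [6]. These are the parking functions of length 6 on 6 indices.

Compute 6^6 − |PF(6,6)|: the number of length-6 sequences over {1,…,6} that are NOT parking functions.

29849

|PF| = 1·7^5 = 1·16807 = 16807
One tuple (3,3,4,5,4,3) → sorted (3,3,3,4,4,5): b_1=3>1, not a PF.
So 46656 − 16807 = 29849 fail.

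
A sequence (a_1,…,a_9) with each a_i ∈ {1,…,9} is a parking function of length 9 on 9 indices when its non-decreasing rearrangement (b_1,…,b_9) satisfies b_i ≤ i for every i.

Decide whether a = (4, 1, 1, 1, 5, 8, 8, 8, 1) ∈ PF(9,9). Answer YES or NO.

Rearranged: b = (1, 1, 1, 1, 4, 5, 8, 8, 8).
  b_1=1 ≤ 1
  b_2=1 ≤ 2
  b_3=1 ≤ 3
  b_4=1 ≤ 4
  b_5=4 ≤ 5
  b_6=5 ≤ 6
  b_7=8 > 7
  fails at i=7 ⇒ NO

NO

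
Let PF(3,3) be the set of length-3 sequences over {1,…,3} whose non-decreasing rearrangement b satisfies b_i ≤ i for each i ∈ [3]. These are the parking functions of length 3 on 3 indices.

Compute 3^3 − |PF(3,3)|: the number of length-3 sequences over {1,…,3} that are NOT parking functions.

11

#PF = 1·4^2 = 1×16 = 16
Example (3,3,3) → sorted (3,3,3): b_1=3>1, not a PF.
3^3 − 16 = 27 − 16 = 11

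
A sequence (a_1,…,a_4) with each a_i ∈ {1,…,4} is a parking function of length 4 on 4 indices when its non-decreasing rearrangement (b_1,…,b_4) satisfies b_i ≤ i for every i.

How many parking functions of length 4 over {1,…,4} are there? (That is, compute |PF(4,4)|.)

#PF = (4+1−4)·(4+1)^{4−1} = 1·125 = 125 [KW]
One tuple (1,2,4,2) → sorted (1,2,2,4): b_i ≤ i ∀i, a PF.

125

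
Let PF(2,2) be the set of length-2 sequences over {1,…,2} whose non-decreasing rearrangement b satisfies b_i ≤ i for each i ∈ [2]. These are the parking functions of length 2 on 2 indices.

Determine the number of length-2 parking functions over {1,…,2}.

3

Count = (2+1−2)·(2+1)^{2−1} = 1·3 = 3 (Pollak)
Example (2,1) → sorted (1,2): b_i ≤ i ∀i, a PF.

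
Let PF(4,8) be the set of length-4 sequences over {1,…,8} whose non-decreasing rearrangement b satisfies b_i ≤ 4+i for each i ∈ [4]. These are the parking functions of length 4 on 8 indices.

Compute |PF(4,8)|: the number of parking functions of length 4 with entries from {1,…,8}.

3645

#PF = 5·9^3 = 5·729 = 3645 [KW]
Example (6,4,3,1) → sorted (1,3,4,6): b_i ≤ 4+i ∀i, a PF.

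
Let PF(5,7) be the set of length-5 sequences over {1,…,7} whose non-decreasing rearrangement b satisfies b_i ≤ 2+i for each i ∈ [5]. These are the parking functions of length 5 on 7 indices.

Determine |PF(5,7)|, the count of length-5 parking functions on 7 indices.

12288

#PF = (7−5+1)·(7+1)^(5−1) = 3×4096 = 12288
Example (5,3,4,3,7) → sorted (3,3,4,5,7): b_i ≤ 2+i ∀i, a PF.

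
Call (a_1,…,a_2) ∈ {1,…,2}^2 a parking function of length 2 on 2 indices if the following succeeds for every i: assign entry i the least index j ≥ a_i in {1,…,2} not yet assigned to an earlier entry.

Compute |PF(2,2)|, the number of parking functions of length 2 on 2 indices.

|PF(2,2)| = (2−2+1)·(2+1)^(2−1) = 1 · 3 = 3 (Pollak)
One tuple (2,1) → sorted (1,2): b_i ≤ i ∀i, a PF.

3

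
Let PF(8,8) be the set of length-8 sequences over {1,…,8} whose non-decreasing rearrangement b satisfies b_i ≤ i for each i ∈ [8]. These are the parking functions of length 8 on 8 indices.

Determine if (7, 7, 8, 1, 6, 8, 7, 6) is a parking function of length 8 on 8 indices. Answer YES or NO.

Rearranged: b = (1, 6, 6, 7, 7, 7, 8, 8).
  b_1=1 ≤ 1
  b_2=6 > 2
  fails at i=2 ⇒ NO

NO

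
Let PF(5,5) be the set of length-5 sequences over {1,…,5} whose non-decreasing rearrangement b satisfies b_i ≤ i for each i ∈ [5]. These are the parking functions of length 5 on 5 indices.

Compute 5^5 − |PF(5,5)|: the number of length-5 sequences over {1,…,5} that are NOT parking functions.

1829

Count = (6−5)·6^(5−1) = 1 · 1296 = 1296
Example (4,3,3,3,5) → sorted (3,3,3,4,5): b_1=3>1, not a PF.
Total 3125; non-PF = 3125−1296 = 1829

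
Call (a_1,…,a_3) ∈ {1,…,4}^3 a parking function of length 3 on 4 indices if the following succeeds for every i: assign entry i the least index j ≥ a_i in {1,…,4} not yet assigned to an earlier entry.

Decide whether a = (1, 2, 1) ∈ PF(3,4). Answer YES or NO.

Sorted: b = (1, 1, 2).
  b_1=1 ≤ 2
  b_2=1 ≤ 3
  b_3=2 ≤ 4
All bounds hold ⇒ YES

YES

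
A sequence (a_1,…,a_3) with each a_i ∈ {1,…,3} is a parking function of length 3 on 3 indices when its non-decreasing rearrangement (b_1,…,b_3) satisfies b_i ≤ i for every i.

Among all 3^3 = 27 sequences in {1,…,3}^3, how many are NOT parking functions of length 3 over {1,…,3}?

11

|PF(3,3)| = (3+1−3)·(3+1)^{3−1} = 1×16 = 16 [KW]
Check (3,3,1) → sorted (1,3,3): b_2=3>2, not a PF.
3^3 − 16 = 27 − 16 = 11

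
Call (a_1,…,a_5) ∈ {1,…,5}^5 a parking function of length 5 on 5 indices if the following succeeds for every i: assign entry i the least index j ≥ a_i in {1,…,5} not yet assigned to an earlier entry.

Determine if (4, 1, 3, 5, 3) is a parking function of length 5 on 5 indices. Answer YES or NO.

NO

Rearranged: b = (1, 3, 3, 4, 5).
  b_1=1 ≤ 1
  b_2=3 > 2
  fails at i=2 ⇒ NO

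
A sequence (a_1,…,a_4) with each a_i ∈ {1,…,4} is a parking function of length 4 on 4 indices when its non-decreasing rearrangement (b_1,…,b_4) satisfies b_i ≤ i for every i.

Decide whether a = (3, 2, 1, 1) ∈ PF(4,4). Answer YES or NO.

YES

Rearranged: b = (1, 1, 2, 3).
  b_1=1 ≤ 1
  b_2=1 ≤ 2
  b_3=2 ≤ 3
  b_4=3 ≤ 4
All bounds hold ⇒ YES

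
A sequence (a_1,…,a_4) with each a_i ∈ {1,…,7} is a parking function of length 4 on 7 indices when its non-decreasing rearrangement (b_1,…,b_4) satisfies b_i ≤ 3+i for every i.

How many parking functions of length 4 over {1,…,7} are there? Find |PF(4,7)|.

2048

|PF(4,7)| = (7+1−4)·(7+1)^{4−1} = 4×512 = 2048
Check (2,6,5,6) → sorted (2,5,6,6): b_i ≤ 3+i ∀i, a PF.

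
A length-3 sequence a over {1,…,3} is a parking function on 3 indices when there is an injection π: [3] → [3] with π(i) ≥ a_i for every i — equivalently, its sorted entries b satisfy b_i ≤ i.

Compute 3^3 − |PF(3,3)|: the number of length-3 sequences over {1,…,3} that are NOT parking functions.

11

|PF(3,3)| = 1·4^2 = 1 · 16 = 16 (Konheim–Weiss)
Check (3,2,2) → sorted (2,2,3): b_1=2>1, not a PF.
3^3 − 16 = 27 − 16 = 11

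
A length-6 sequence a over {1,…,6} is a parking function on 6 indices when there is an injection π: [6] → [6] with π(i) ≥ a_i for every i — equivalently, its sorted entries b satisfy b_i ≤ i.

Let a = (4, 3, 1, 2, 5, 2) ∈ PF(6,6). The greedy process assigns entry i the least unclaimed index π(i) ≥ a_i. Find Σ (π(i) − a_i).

4

Σπ(i) = 1+…+6 = 21; Σa = 4+3+1+2+5+2 = 17; disp = 21−17 = 4.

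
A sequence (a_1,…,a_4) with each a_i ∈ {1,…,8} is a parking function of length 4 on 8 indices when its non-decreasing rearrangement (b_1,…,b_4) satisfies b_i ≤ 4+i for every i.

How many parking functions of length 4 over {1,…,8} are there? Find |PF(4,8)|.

|PF(4,8)| = 5·9^3 = 5·729 = 3645 (Konheim–Weiss)
Example (5,2,3,3) → sorted (2,3,3,5): b_i ≤ 4+i ∀i, a PF.

3645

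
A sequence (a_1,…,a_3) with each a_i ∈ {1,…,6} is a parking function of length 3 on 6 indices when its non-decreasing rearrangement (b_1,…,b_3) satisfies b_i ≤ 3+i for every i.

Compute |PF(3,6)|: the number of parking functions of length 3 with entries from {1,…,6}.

|PF| = (6+1−3)·(6+1)^{3−1} = 4 · 49 = 196
One tuple (5,4,6) → sorted (4,5,6): b_i ≤ 3+i ∀i, a PF.

196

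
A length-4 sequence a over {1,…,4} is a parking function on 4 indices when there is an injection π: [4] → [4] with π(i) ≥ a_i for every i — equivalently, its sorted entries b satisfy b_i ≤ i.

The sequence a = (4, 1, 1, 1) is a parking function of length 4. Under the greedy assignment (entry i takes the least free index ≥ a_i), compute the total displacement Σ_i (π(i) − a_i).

Σπ = 10 ({1..4} each once); Σa = 4+1+1+1 = 7; disp = 10−7 = 3.

3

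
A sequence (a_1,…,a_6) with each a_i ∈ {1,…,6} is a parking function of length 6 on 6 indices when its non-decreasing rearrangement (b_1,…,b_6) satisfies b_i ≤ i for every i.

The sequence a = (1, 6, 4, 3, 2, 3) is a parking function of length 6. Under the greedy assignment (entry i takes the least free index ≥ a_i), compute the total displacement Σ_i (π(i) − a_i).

Σπ(i) = 1+…+6 = 21; Σa = 1+6+4+3+2+3 = 19; disp = 21−19 = 2.

2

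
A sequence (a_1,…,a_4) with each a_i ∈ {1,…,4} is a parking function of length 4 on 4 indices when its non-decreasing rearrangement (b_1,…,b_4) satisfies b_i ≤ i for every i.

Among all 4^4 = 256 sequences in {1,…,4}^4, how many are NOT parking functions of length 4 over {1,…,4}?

131

Count = 1·5^3 = 1·125 = 125 (Konheim–Weiss)
Example (4,3,4,4) → sorted (3,4,4,4): b_1=3>1, not a PF.
Total 256; non-PF = 256−125 = 131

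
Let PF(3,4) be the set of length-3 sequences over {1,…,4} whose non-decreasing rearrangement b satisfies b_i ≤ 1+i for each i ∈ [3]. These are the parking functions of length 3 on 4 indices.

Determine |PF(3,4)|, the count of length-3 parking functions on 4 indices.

50

|PF(3,4)| = (4+1−3)·(4+1)^{3−1} = 2 · 25 = 50 [KW]
One tuple (3,1,2) → sorted (1,2,3): b_i ≤ 1+i ∀i, a PF.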